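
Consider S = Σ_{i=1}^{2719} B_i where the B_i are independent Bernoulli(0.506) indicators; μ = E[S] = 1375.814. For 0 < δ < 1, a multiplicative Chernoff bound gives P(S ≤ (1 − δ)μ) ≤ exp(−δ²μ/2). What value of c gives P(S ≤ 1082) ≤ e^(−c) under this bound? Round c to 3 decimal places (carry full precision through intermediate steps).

31.373

Write 1082 = (1 − δ)μ, so δ = 1 − 1082/1375.814 = 0.2135565…
Then the exponent is δ²μ/2 = (μ − 1082)²/(2μ) = 31.372942.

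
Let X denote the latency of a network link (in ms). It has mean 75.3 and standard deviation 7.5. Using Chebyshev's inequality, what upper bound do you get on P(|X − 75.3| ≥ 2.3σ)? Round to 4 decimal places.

0.1890

Chebyshev: P(|X − μ| ≥ t) ≤ Var(X)/t².
Var(X) = σ² = 7.5² = 56.25.
t = 2.3·7.5 = 17.25.
Bound = 56.25 / 297.5625 = 0.1890.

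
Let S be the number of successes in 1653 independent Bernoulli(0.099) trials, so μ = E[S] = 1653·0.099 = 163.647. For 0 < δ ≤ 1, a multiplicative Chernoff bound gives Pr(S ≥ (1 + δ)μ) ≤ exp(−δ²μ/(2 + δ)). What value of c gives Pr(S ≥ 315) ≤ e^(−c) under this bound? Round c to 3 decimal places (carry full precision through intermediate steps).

47.859

Write 315 = (1 + δ)μ, so δ = 315/163.647 − 1 = 0.9248749…
Then the exponent is δ²μ/(2 + δ) = (315 − μ)² / (μ·(2 + δ)) = 47.859342.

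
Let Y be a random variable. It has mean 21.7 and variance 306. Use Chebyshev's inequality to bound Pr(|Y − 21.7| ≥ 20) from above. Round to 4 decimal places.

0.7650

Chebyshev: Pr(|Y − μ| ≥ t) ≤ Var(Y)/t².
Bound = 306 / 400 = 0.7650.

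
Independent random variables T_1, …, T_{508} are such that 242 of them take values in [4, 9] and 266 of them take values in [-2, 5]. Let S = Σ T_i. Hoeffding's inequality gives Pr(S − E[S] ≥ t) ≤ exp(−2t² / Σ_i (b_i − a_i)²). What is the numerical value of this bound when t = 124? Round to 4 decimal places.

0.1996

Σ(b_i − a_i)² = 242·5² + 266·7² = 19084.
Exponent = 2·124² / 19084 = 1.61140.
Bound = exp(−1.61140) = 0.19961.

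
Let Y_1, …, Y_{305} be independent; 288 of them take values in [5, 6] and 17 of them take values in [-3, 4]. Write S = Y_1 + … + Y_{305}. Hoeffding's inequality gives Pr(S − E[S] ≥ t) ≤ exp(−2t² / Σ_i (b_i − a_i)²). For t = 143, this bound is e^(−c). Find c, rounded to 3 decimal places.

Σ(b_i − a_i)² = 288·1² + 17·7² = 1121.
c = 2t² / 1121 = 2·143² / 1121 = 36.4835.

36.483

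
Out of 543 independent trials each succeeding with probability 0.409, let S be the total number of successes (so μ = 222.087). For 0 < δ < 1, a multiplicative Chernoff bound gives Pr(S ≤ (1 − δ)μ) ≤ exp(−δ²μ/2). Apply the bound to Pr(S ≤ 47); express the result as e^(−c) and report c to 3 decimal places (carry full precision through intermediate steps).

Write 47 = (1 − δ)μ, so δ = 1 − 47/222.087 = 0.7883712…
Then the exponent is δ²μ/2 = (μ − 47)²/(2μ) = 69.016776.

69.017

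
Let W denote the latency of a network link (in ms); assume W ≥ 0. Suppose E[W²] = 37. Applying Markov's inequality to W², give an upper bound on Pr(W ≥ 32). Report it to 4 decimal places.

0.0361

Since W ≥ 0, the event {W ≥ 32} is the same as {W² ≥ 1024}.
Markov's inequality applied to W² gives Pr(W² ≥ 1024) ≤ E[W²]/1024 = 37/1024 = 0.0361.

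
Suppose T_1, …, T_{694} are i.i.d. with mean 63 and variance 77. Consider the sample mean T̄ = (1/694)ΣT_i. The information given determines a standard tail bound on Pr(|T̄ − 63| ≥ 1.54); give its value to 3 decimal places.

0.047

With mean and variance of each term known, Chebyshev's inequality bounds the deviation of the sum (or sample mean).
Var(T̄) = Var(T_i)/n = 77/694 = 0.11095.
Chebyshev: Pr(|T̄ − 63| ≥ 1.54) ≤ Var(T̄)/(1.54)² = 77/(694·1.54²) = 0.0468.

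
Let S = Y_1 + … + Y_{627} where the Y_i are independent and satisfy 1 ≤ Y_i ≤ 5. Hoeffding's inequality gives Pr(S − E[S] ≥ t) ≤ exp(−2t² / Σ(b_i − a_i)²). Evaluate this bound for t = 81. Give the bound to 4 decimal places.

Σ(b_i − a_i)² = 627·(4)² = 10032.
Exponent = 2·81²/10032 = 1.3080.
Bound = exp(−1.3080) = 0.27036.

0.2704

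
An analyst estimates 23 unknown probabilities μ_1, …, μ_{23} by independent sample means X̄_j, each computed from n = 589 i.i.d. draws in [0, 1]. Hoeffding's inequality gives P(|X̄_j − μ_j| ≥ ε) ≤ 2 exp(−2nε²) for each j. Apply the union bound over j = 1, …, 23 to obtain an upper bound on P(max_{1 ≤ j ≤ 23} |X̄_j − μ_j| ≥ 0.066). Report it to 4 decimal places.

0.2718

Per-experiment Hoeffding bound: 2·exp(−2·589·0.066²) = 2·exp(−5.13137) = 0.011817.
Union bound over 23 events: 23·0.011817 = 0.27179.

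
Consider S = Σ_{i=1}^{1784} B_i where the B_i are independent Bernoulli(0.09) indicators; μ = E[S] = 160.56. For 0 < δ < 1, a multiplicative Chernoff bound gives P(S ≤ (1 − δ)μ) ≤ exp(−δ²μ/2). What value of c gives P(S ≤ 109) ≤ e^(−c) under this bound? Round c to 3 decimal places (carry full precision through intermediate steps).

8.279

Write 109 = (1 − δ)μ, so δ = 1 − 109/160.56 = 0.3211261…
Then the exponent is δ²μ/2 = (μ − 109)²/(2μ) = 8.278630.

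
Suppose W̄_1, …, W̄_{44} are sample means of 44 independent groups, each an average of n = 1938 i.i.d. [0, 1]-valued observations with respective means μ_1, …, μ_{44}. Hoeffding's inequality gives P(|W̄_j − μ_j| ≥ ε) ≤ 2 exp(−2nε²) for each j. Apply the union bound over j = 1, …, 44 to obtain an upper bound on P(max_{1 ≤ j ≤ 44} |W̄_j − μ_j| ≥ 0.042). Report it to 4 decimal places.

0.0944

Per-experiment Hoeffding bound: 2·exp(−2·1938·0.042²) = 2·exp(−6.83726) = 0.0021461.
Union bound over 44 events: 44·0.0021461 = 0.09443.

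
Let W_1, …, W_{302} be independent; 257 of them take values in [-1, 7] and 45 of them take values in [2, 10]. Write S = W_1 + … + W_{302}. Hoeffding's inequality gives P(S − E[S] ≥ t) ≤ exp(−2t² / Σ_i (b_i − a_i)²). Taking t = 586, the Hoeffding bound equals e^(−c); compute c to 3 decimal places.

Σ(b_i − a_i)² = 257·8² + 45·8² = 19328.
c = 2t² / 19328 = 2·586² / 19328 = 35.5335.

35.534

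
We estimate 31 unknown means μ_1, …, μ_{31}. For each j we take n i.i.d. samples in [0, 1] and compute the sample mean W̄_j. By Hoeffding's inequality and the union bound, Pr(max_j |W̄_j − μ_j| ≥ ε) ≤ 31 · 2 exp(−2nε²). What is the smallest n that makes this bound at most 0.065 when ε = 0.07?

701

Need 2·31·exp(−2nε²) ≤ 0.065, i.e. exp(−2nε²) ≤ 0.065/62.
So 2nε² ≥ ln(62/0.065) = 6.860502.
Hence n ≥ 6.860502/(2·0.07²) = 700.051.
The smallest integer n is 701.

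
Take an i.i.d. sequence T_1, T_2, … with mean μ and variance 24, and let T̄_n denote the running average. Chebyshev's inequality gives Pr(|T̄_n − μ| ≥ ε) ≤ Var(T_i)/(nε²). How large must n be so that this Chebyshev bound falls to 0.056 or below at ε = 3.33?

39

Require 24/(n·3.33²) ≤ 0.056, i.e. n ≥ 24/(0.056·3.33²) = 38.649.
The smallest integer n is 39.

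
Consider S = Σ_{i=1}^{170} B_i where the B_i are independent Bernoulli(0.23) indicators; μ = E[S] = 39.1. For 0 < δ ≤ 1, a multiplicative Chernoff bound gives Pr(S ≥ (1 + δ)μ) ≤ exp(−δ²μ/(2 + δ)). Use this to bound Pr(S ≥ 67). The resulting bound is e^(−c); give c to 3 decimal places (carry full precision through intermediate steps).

Write 67 = (1 + δ)μ, so δ = 67/39.1 − 1 = 0.713555…
Then the exponent is δ²μ/(2 + δ) = (67 − μ)² / (μ·(2 + δ)) = 7.336569.

7.337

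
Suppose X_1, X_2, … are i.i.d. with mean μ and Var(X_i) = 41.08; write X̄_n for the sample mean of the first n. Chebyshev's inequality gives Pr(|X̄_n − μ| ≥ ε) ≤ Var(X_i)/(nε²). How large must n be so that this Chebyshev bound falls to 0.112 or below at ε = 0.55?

1213

Require 41.08/(n·0.55²) ≤ 0.112, i.e. n ≥ 41.08/(0.112·0.55²) = 1212.515.
The smallest integer n is 1213.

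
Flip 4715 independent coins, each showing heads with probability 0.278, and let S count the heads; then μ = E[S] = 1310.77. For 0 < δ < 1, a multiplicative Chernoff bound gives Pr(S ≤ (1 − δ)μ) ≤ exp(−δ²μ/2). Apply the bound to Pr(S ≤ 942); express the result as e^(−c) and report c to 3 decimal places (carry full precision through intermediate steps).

51.875

Write 942 = (1 − δ)μ, so δ = 1 − 942/1310.77 = 0.2813384…
Then the exponent is δ²μ/2 = (μ − 942)²/(2μ) = 51.874590.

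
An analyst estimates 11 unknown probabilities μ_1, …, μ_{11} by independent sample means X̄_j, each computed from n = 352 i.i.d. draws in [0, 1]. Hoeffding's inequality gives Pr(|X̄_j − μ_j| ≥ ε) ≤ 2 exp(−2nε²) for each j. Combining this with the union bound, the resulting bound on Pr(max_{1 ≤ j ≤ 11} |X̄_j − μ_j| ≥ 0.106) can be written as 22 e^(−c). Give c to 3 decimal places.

Union bound over the 11 events: Pr(max_{1 ≤ j ≤ 11} |X̄_j − μ_j| ≥ 0.106) ≤ 11·2·exp(−2nε²) = 22 exp(−2·352·0.106²).
So c = 2·352·0.106² = 7.9101.

7.910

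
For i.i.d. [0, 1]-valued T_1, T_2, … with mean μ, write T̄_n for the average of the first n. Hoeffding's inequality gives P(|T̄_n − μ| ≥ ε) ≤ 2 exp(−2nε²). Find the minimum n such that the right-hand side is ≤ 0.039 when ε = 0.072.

Require 2·exp(−2nε²) ≤ 0.039, i.e. 2nε² ≥ ln(2/0.039) = 3.937341.
So n ≥ 3.937341 / (2·0.072²) = 379.759.
The smallest integer n is 380.

380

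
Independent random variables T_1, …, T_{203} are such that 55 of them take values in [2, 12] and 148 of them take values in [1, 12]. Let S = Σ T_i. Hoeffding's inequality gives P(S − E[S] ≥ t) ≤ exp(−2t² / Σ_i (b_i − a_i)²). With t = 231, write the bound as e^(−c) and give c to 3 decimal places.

4.559

Σ(b_i − a_i)² = 55·10² + 148·11² = 23408.
c = 2t² / 23408 = 2·231² / 23408 = 4.5592.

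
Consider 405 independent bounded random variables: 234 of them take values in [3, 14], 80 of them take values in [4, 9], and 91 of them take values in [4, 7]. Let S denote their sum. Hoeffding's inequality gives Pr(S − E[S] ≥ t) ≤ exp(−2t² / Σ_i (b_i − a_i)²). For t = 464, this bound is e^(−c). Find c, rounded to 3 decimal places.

13.831

Σ(b_i − a_i)² = 234·11² + 80·5² + 91·3² = 31133.
c = 2t² / 31133 = 2·464² / 31133 = 13.8307.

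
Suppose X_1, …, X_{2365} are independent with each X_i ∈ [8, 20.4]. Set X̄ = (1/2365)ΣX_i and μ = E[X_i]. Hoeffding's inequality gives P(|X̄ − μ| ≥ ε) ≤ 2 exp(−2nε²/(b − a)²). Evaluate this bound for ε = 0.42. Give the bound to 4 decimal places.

Exponent: 2nε²/(b − a)² = 2·2365·0.42² / 12.4² = 5.42646.
Bound = 2·exp(−5.42646) = 0.00880.

0.0088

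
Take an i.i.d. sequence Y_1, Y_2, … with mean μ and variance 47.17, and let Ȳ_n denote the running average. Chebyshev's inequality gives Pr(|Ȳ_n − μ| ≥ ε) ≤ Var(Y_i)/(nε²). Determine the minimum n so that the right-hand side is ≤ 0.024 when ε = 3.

Require 47.17/(n·3²) ≤ 0.024, i.e. n ≥ 47.17/(0.024·3²) = 218.380.
The smallest integer n is 219.

219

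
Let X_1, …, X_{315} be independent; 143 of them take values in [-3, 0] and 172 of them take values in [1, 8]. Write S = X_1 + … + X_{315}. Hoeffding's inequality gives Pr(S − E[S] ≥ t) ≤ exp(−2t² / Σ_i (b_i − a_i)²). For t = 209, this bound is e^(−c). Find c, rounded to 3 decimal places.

Σ(b_i − a_i)² = 143·3² + 172·7² = 9715.
c = 2t² / 9715 = 2·209² / 9715 = 8.9925.

8.992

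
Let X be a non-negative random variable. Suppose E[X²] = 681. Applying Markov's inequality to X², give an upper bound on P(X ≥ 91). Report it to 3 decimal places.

0.082

Since X ≥ 0, the event {X ≥ 91} is the same as {X² ≥ 8281}.
Markov's inequality applied to X² gives P(X² ≥ 8281) ≤ E[X²]/8281 = 681/8281 = 0.0822.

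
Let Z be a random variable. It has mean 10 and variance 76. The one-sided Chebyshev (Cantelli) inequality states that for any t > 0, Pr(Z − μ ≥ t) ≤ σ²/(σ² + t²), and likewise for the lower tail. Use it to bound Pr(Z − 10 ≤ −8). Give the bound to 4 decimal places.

Here σ² = 76 and t = 8, so σ² + t² = 140.
Cantelli's bound: 76/140 = 0.5429.

0.5429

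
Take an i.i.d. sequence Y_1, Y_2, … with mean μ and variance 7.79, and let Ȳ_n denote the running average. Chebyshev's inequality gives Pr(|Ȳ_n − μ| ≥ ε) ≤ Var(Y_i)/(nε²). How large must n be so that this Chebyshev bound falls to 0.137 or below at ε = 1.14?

Require 7.79/(n·1.14²) ≤ 0.137, i.e. n ≥ 7.79/(0.137·1.14²) = 43.753.
The smallest integer n is 44.

44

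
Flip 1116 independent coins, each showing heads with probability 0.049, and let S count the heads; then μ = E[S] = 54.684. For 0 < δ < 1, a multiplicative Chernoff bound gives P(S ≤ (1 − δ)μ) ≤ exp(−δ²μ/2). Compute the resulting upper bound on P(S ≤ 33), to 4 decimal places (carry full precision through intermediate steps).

0.0136

Write 33 = (1 − δ)μ, so δ = 1 − 33/54.684 = 0.3965328…
Then the exponent is δ²μ/2 = (μ − 33)²/(2μ) = 4.299209.
Bound = exp(−4.299209) = 0.01358.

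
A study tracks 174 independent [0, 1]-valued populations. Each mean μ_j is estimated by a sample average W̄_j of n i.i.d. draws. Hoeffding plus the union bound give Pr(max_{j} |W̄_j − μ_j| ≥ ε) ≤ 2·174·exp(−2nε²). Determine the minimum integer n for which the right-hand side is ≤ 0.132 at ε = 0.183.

Need 2·174·exp(−2nε²) ≤ 0.132, i.e. exp(−2nε²) ≤ 0.132/348.
So 2nε² ≥ ln(348/0.132) = 7.877156.
Hence n ≥ 7.877156/(2·0.183²) = 117.608.
The smallest integer n is 118.

118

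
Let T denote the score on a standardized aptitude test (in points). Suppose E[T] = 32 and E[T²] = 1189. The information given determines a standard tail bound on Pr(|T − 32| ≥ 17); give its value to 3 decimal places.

0.571

The first two moments determine the variance, so Chebyshev's inequality is the sharpest standard bound available.
Var(T) = E[T²] − (E[T])² = 1189 − 1024 = 165.
Chebyshev's inequality: Pr(|T − μ| ≥ t) ≤ Var(T)/t² = 165/289 = 0.5709.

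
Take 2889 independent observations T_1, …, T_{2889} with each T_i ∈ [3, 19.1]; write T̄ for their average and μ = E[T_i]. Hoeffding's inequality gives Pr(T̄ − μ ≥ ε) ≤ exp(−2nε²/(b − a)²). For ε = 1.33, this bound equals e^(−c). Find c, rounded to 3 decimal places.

39.430

c = 2nε²/(b − a)² = 2·2889·1.33² / 16.1² = 39.4302.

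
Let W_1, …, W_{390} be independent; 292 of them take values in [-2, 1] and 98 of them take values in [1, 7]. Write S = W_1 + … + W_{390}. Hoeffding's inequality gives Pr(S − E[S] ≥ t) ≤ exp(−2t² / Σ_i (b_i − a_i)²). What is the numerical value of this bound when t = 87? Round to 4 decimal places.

0.0855

Σ(b_i − a_i)² = 292·3² + 98·6² = 6156.
Exponent = 2·87² / 6156 = 2.45906.
Bound = exp(−2.45906) = 0.08551.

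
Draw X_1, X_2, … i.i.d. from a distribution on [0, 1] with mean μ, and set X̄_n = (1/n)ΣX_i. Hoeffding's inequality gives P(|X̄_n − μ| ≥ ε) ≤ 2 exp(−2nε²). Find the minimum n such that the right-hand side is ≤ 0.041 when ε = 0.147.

Require 2·exp(−2nε²) ≤ 0.041, i.e. 2nε² ≥ ln(2/0.041) = 3.887330.
So n ≥ 3.887330 / (2·0.147²) = 89.947.
The smallest integer n is 90.

90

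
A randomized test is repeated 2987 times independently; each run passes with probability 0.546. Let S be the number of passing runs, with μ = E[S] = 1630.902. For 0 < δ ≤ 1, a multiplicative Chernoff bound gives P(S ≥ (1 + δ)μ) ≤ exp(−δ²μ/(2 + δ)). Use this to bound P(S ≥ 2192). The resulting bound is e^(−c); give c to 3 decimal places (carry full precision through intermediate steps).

Write 2192 = (1 + δ)μ, so δ = 2192/1630.902 − 1 = 0.3440415…
Then the exponent is δ²μ/(2 + δ) = (2192 − μ)² / (μ·(2 + δ)) = 82.353920.

82.354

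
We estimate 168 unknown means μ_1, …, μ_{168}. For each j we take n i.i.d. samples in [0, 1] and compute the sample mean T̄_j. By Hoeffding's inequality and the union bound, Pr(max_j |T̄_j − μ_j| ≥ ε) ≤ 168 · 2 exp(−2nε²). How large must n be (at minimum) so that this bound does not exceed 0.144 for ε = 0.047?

Need 2·168·exp(−2nε²) ≤ 0.144, i.e. exp(−2nε²) ≤ 0.144/336.
So 2nε² ≥ ln(336/0.144) = 7.755053.
Hence n ≥ 7.755053/(2·0.047²) = 1755.331.
The smallest integer n is 1756.

1756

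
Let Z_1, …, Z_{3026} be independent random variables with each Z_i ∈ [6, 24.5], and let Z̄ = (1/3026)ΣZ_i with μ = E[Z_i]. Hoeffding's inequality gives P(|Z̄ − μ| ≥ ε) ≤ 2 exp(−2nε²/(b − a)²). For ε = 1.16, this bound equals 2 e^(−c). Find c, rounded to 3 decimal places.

c = 2nε²/(b − a)² = 2·3026·1.16² / 18.5² = 23.7942.

23.794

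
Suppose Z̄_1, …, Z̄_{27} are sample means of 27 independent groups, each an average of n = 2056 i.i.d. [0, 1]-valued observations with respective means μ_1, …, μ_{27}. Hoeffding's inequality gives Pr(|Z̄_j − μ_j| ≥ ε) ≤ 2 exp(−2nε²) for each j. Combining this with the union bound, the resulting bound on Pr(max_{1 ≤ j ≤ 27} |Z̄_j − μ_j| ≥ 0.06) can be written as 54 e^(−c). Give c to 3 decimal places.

14.803

Union bound over the 27 events: Pr(max_{1 ≤ j ≤ 27} |Z̄_j − μ_j| ≥ 0.06) ≤ 27·2·exp(−2nε²) = 54 exp(−2·2056·0.06²).
So c = 2·2056·0.06² = 14.8032.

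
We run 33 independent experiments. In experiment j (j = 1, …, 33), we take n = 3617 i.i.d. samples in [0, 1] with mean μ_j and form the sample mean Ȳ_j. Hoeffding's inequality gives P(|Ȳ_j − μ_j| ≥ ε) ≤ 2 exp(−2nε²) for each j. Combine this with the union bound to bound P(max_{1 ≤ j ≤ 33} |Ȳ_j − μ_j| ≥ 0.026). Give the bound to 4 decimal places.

Per-experiment Hoeffding bound: 2·exp(−2·3617·0.026²) = 2·exp(−4.89018) = 0.01504.
Union bound over 33 events: 33·0.01504 = 0.49632.

0.4963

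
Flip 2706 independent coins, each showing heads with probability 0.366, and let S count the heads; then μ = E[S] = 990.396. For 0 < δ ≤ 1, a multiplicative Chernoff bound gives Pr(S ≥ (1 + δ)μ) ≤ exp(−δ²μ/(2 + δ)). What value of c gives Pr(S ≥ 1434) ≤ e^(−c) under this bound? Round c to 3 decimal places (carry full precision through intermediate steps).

Write 1434 = (1 + δ)μ, so δ = 1434/990.396 − 1 = 0.4479057…
Then the exponent is δ²μ/(2 + δ) = (1434 − μ)² / (μ·(2 + δ)) = 81.168468.

81.168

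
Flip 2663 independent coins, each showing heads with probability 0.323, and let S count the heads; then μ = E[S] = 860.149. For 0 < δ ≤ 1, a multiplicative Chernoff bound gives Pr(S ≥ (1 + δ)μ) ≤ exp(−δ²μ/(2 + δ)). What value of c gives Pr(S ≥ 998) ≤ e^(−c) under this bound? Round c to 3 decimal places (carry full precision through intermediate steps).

10.227

Write 998 = (1 + δ)μ, so δ = 998/860.149 − 1 = 0.1602641…
Then the exponent is δ²μ/(2 + δ) = (998 − μ)² / (μ·(2 + δ)) = 10.226789.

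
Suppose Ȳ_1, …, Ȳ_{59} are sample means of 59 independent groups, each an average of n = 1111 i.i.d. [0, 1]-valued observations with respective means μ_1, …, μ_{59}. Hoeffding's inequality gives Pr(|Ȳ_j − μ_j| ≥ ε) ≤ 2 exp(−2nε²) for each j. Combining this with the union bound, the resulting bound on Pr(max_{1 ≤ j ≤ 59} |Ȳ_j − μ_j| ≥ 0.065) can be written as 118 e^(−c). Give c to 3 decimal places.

9.388

Union bound over the 59 events: Pr(max_{1 ≤ j ≤ 59} |Ȳ_j − μ_j| ≥ 0.065) ≤ 59·2·exp(−2nε²) = 118 exp(−2·1111·0.065²).
So c = 2·1111·0.065² = 9.3880.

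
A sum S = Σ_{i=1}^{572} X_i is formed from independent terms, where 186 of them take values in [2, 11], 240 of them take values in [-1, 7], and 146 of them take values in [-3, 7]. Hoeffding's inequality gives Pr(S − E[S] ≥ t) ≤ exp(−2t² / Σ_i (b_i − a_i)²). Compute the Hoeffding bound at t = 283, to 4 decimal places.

Σ(b_i − a_i)² = 186·9² + 240·8² + 146·10² = 45026.
Exponent = 2·283² / 45026 = 3.55746.
Bound = exp(−3.55746) = 0.02851.

0.0285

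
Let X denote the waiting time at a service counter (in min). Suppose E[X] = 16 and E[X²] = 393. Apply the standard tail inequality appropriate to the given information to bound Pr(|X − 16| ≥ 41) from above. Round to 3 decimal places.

0.081

The first two moments determine the variance, so Chebyshev's inequality is the sharpest standard bound available.
Var(X) = E[X²] − (E[X])² = 393 − 256 = 137.
Chebyshev's inequality: Pr(|X − μ| ≥ t) ≤ Var(X)/t² = 137/1681 = 0.0815.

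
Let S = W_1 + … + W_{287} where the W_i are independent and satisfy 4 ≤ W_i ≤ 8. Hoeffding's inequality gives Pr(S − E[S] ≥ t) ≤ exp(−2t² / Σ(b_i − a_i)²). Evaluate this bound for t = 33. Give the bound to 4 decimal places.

Σ(b_i − a_i)² = 287·(4)² = 4592.
Exponent = 2·33²/4592 = 0.4743.
Bound = exp(−0.4743) = 0.62232.

0.6223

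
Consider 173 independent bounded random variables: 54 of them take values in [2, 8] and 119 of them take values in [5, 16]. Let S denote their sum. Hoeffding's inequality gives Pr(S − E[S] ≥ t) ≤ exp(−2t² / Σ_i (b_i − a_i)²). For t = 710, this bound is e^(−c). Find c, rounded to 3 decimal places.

Σ(b_i − a_i)² = 54·6² + 119·11² = 16343.
c = 2t² / 16343 = 2·710² / 16343 = 61.6900.

61.690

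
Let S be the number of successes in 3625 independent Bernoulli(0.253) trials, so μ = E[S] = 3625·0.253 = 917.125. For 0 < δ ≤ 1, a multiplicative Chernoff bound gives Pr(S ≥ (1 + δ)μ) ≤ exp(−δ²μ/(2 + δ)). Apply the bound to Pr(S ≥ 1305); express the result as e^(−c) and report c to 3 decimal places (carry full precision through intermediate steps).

67.704

Write 1305 = (1 + δ)μ, so δ = 1305/917.125 − 1 = 0.4229249…
Then the exponent is δ²μ/(2 + δ) = (1305 − μ)² / (μ·(2 + δ)) = 67.704119.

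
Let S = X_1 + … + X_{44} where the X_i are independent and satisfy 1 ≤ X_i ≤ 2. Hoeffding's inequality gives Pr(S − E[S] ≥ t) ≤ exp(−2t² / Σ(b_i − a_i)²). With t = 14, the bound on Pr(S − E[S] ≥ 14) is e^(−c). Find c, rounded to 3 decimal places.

8.909

Σ(b_i − a_i)² = 44·(1)² = 44.
c = 2t²/44 = 2·14²/44 = 8.9091.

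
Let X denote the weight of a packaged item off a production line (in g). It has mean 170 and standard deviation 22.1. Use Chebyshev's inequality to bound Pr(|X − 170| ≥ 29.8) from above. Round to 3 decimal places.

0.550

Chebyshev: Pr(|X − μ| ≥ t) ≤ Var(X)/t².
Var(X) = σ² = 22.1² = 488.41.
Bound = 488.41 / 888.04 = 0.5500.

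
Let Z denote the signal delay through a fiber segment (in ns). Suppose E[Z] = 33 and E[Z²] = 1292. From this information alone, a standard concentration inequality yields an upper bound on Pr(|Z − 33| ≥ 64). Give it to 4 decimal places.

0.0496

The first two moments determine the variance, so Chebyshev's inequality is the sharpest standard bound available.
Var(Z) = E[Z²] − (E[Z])² = 1292 − 1089 = 203.
Chebyshev's inequality: Pr(|Z − μ| ≥ t) ≤ Var(Z)/t² = 203/4096 = 0.0496.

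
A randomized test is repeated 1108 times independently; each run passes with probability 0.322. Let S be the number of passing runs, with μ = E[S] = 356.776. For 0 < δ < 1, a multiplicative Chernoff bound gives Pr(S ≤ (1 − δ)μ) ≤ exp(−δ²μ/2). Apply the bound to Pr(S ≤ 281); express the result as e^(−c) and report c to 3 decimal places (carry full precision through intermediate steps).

Write 281 = (1 − δ)μ, so δ = 1 − 281/356.776 = 0.212391…
Then the exponent is δ²μ/2 = (μ − 281)²/(2μ) = 8.047069.

8.047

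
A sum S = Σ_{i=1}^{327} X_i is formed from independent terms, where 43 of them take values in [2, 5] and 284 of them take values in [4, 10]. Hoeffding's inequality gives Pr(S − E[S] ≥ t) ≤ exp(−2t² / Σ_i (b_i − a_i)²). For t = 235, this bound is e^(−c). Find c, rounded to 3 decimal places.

Σ(b_i − a_i)² = 43·3² + 284·6² = 10611.
c = 2t² / 10611 = 2·235² / 10611 = 10.4090.

10.409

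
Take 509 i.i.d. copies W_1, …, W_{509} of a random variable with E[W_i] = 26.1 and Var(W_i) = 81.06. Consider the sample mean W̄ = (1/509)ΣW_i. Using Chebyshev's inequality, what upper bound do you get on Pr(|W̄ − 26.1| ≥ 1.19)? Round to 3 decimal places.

0.112

Var(W̄) = Var(W_i)/n = 81.06/509 = 0.15925.
Chebyshev: Pr(|W̄ − 26.1| ≥ 1.19) ≤ Var(W̄)/(1.19)² = 81.06/(509·1.19²) = 0.1125.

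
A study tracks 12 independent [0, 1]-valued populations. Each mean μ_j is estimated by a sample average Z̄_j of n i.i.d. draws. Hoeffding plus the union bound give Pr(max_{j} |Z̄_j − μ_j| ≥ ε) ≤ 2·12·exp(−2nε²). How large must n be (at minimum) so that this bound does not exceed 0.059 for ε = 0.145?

Need 2·12·exp(−2nε²) ≤ 0.059, i.e. exp(−2nε²) ≤ 0.059/24.
So 2nε² ≥ ln(24/0.059) = 6.008272.
Hence n ≥ 6.008272/(2·0.145²) = 142.884.
The smallest integer n is 143.

143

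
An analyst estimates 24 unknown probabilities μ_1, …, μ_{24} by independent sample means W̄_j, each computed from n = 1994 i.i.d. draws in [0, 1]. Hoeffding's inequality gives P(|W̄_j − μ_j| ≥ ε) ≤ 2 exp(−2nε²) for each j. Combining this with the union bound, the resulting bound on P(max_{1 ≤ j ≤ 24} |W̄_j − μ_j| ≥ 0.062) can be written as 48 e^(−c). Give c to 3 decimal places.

15.330

Union bound over the 24 events: P(max_{1 ≤ j ≤ 24} |W̄_j − μ_j| ≥ 0.062) ≤ 24·2·exp(−2nε²) = 48 exp(−2·1994·0.062²).
So c = 2·1994·0.062² = 15.3299.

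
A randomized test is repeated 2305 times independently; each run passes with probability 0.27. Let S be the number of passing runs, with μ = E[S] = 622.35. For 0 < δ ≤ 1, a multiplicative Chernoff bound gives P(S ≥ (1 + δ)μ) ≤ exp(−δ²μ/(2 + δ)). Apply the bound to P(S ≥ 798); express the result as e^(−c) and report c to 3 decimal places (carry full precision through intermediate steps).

Write 798 = (1 + δ)μ, so δ = 798/622.35 − 1 = 0.2822367…
Then the exponent is δ²μ/(2 + δ) = (798 − μ)² / (μ·(2 + δ)) = 21.722056.

21.722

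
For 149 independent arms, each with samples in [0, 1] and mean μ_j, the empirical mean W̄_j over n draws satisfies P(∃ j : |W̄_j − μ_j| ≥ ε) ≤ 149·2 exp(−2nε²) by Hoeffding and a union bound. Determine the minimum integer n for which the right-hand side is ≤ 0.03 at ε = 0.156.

190

Need 2·149·exp(−2nε²) ≤ 0.03, i.e. exp(−2nε²) ≤ 0.03/298.
So 2nε² ≥ ln(298/0.03) = 9.203651.
Hence n ≥ 9.203651/(2·0.156²) = 189.095.
The smallest integer n is 190.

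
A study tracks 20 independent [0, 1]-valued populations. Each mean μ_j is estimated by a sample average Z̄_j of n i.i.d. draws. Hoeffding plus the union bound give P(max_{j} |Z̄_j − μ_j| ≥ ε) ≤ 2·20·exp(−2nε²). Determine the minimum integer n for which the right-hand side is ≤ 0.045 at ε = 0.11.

Need 2·20·exp(−2nε²) ≤ 0.045, i.e. exp(−2nε²) ≤ 0.045/40.
So 2nε² ≥ ln(40/0.045) = 6.789972.
Hence n ≥ 6.789972/(2·0.11²) = 280.577.
The smallest integer n is 281.

281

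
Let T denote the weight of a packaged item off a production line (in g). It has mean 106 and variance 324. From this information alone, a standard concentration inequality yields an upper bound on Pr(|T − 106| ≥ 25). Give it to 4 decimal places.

Mean and variance are known, so Chebyshev's inequality applies.
Chebyshev: Pr(|T − μ| ≥ t) ≤ Var(T)/t².
Bound = 324 / 625 = 0.5184.

0.5184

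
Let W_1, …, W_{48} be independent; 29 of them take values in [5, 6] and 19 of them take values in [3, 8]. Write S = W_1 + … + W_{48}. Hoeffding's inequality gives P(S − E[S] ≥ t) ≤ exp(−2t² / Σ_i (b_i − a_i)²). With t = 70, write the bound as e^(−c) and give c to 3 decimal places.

19.444

Σ(b_i − a_i)² = 29·1² + 19·5² = 504.
c = 2t² / 504 = 2·70² / 504 = 19.4444.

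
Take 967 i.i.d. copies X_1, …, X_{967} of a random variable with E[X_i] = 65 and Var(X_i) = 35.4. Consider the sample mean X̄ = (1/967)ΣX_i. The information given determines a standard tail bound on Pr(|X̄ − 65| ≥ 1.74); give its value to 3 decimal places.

With mean and variance of each term known, Chebyshev's inequality bounds the deviation of the sum (or sample mean).
Var(X̄) = Var(X_i)/n = 35.4/967 = 0.036608.
Chebyshev: Pr(|X̄ − 65| ≥ 1.74) ≤ Var(X̄)/(1.74)² = 35.4/(967·1.74²) = 0.0121.

0.012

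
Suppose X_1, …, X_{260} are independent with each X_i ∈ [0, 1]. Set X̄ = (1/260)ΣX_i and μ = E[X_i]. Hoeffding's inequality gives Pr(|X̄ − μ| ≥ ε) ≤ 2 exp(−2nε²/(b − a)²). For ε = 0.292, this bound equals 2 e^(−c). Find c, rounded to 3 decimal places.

44.337

c = 2nε²/(b − a)² = 2·260·0.292² / 1² = 44.3373.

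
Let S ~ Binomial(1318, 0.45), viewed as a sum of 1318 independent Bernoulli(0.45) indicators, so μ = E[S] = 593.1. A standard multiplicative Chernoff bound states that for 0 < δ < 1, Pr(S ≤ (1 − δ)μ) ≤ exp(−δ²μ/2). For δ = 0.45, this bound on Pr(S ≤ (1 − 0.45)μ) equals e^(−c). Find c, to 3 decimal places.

60.051

c = δ²μ/2 = 0.45²·593.1/2 = 60.0514.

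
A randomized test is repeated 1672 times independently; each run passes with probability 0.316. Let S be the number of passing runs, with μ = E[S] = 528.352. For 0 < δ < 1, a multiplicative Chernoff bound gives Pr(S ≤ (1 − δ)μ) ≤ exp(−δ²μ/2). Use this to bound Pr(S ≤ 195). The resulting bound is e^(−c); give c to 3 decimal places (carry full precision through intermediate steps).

Write 195 = (1 − δ)μ, so δ = 1 − 195/528.352 = 0.6309279…
Then the exponent is δ²μ/2 = (μ − 195)²/(2μ) = 105.160533.

105.161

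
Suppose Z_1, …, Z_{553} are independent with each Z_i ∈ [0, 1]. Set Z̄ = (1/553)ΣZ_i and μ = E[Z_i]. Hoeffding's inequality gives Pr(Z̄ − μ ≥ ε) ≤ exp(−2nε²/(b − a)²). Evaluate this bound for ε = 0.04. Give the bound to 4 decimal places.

Exponent: 2nε²/(b − a)² = 2·553·0.04² / 1² = 1.76960.
Bound = exp(−1.76960) = 0.17040.

0.1704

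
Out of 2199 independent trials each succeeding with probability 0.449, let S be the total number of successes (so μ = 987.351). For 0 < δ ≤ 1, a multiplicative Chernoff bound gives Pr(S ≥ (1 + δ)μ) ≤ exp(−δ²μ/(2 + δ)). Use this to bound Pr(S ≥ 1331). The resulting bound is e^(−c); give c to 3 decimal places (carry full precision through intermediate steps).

Write 1331 = (1 + δ)μ, so δ = 1331/987.351 − 1 = 0.3480515…
Then the exponent is δ²μ/(2 + δ) = (1331 − μ)² / (μ·(2 + δ)) = 50.939066.

50.939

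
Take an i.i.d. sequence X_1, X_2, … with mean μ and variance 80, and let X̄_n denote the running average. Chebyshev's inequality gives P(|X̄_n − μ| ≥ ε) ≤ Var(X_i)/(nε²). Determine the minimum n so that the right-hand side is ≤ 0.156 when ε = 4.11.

31

Require 80/(n·4.11²) ≤ 0.156, i.e. n ≥ 80/(0.156·4.11²) = 30.359.
The smallest integer n is 31.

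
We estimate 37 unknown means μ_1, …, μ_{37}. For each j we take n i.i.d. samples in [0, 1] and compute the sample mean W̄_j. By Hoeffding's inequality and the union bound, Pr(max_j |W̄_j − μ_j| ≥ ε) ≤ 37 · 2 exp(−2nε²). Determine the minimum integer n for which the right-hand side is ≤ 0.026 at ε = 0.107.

Need 2·37·exp(−2nε²) ≤ 0.026, i.e. exp(−2nε²) ≤ 0.026/74.
So 2nε² ≥ ln(74/0.026) = 7.953724.
Hence n ≥ 7.953724/(2·0.107²) = 347.355.
The smallest integer n is 348.

348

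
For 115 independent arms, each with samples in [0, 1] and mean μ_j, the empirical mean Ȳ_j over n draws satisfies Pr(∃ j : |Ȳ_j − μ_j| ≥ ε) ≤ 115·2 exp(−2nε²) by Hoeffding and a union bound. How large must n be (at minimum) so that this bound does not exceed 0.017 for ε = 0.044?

Need 2·115·exp(−2nε²) ≤ 0.017, i.e. exp(−2nε²) ≤ 0.017/230.
So 2nε² ≥ ln(230/0.017) = 9.512621.
Hence n ≥ 9.512621/(2·0.044²) = 2456.772.
The smallest integer n is 2457.

2457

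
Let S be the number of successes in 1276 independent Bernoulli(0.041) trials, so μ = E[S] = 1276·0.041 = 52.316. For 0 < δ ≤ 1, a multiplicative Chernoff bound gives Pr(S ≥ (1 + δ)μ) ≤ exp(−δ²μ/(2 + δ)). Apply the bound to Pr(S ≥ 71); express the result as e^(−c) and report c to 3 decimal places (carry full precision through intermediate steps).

Write 71 = (1 + δ)μ, so δ = 71/52.316 − 1 = 0.3571374…
Then the exponent is δ²μ/(2 + δ) = (71 − μ)² / (μ·(2 + δ)) = 2.830872.

2.831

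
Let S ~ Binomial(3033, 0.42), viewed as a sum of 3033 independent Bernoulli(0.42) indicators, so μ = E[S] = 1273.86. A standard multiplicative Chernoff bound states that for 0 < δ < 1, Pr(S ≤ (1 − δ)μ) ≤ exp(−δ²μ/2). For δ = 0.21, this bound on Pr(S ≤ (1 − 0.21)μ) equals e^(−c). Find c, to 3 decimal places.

c = δ²μ/2 = 0.21²·1273.86/2 = 28.0886.

28.089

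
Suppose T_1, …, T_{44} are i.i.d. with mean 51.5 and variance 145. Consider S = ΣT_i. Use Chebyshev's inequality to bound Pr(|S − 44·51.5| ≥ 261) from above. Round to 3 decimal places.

Var(S) = n·Var(T_i) = 44·145 = 6380.
Chebyshev: Pr(|S − 44·51.5| ≥ 261) ≤ Var(S)/261² = 6380/68121 = 0.0937.

0.094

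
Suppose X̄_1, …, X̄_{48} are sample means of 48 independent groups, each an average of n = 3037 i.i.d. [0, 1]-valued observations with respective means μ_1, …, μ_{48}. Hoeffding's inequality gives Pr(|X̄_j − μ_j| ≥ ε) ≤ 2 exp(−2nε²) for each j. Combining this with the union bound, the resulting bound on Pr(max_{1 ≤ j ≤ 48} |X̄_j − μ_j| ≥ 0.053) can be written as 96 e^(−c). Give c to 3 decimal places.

17.062

Union bound over the 48 events: Pr(max_{1 ≤ j ≤ 48} |X̄_j − μ_j| ≥ 0.053) ≤ 48·2·exp(−2nε²) = 96 exp(−2·3037·0.053²).
So c = 2·3037·0.053² = 17.0619.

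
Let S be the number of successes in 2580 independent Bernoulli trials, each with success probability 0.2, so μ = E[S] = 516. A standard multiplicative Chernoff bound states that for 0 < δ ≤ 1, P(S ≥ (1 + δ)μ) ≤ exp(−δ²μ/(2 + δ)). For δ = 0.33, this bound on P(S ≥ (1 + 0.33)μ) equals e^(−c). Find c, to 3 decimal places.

c = δ²μ/(2 + δ) = 0.33²·516/(2 + 0.33) = 24.1169.

24.117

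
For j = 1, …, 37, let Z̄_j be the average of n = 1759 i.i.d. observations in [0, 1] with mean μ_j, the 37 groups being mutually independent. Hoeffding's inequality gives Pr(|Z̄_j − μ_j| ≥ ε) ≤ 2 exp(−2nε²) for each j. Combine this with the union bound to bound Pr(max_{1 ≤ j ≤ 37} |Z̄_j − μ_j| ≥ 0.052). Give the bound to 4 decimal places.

0.0055

Per-experiment Hoeffding bound: 2·exp(−2·1759·0.052²) = 2·exp(−9.51267) = 0.00014782.
Union bound over 37 events: 37·0.00014782 = 0.00547.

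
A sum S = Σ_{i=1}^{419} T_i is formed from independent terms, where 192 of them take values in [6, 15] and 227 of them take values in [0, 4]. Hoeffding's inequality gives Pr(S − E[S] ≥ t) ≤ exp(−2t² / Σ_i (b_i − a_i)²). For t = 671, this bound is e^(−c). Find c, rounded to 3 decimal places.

46.939

Σ(b_i − a_i)² = 192·9² + 227·4² = 19184.
c = 2t² / 19184 = 2·671² / 19184 = 46.9392.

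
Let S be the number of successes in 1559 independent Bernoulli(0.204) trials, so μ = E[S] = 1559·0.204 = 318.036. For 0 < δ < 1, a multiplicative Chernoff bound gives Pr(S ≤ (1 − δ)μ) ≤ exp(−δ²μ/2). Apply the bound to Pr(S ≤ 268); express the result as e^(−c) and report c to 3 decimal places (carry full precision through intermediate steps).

3.936

Write 268 = (1 − δ)μ, so δ = 1 − 268/318.036 = 0.1573281…
Then the exponent is δ²μ/2 = (μ − 268)²/(2μ) = 3.936034.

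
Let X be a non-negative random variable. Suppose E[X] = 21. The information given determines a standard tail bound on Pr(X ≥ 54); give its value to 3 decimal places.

0.389

Only the mean of a non-negative variable is known, so Markov's inequality is the applicable tail bound.
Markov's inequality: for a non-negative random variable, Pr(X ≥ a) ≤ E[X]/a.
Here E[X] = 21 and a = 54, so the bound is 21/54 = 0.3889.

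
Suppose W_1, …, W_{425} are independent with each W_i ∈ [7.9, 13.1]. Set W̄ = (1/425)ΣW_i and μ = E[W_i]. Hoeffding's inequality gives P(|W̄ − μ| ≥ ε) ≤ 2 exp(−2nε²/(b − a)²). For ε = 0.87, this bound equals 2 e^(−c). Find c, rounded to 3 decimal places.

23.793

c = 2nε²/(b − a)² = 2·425·0.87² / 5.2² = 23.7931.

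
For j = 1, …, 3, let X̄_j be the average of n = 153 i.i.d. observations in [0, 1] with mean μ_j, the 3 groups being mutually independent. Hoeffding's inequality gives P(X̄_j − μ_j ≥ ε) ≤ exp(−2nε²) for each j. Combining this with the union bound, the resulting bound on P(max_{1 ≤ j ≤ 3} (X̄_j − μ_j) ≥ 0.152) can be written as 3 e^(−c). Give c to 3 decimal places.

Union bound over the 3 events: P(max_{1 ≤ j ≤ 3} (X̄_j − μ_j) ≥ 0.152) ≤ 3·exp(−2nε²) = 3 exp(−2·153·0.152²).
So c = 2·153·0.152² = 7.0698.

7.070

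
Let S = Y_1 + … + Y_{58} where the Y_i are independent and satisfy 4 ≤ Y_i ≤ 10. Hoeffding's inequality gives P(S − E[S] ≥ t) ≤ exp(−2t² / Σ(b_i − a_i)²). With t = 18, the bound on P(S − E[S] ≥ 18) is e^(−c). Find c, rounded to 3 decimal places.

0.310

Σ(b_i − a_i)² = 58·(6)² = 2088.
c = 2t²/2088 = 2·18²/2088 = 0.3103.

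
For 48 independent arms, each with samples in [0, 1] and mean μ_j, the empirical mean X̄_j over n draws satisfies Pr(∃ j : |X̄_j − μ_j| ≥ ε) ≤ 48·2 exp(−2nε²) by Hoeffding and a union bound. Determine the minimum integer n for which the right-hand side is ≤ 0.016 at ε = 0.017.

Need 2·48·exp(−2nε²) ≤ 0.016, i.e. exp(−2nε²) ≤ 0.016/96.
So 2nε² ≥ ln(96/0.016) = 8.699515.
Hence n ≥ 8.699515/(2·0.017²) = 15051.064.
The smallest integer n is 15052.

15052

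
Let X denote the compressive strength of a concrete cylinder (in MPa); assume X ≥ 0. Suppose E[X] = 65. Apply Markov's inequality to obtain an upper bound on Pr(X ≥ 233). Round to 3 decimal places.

Markov's inequality: for a non-negative random variable, Pr(X ≥ a) ≤ E[X]/a.
Here E[X] = 65 and a = 233, so the bound is 65/233 = 0.2790.

0.279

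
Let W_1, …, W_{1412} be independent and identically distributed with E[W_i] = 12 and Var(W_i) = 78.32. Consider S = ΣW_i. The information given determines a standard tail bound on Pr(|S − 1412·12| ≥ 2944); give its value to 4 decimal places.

0.0128

With mean and variance of each term known, Chebyshev's inequality bounds the deviation of the sum (or sample mean).
Var(S) = n·Var(W_i) = 1412·78.32 = 110587.84.
Chebyshev: Pr(|S − 1412·12| ≥ 2944) ≤ Var(S)/2944² = 110587.84/8667136 = 0.0128.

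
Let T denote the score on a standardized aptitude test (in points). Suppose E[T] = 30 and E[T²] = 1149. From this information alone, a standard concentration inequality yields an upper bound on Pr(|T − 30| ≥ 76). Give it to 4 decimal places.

The first two moments determine the variance, so Chebyshev's inequality is the sharpest standard bound available.
Var(T) = E[T²] − (E[T])² = 1149 − 900 = 249.
Chebyshev's inequality: Pr(|T − μ| ≥ t) ≤ Var(T)/t² = 249/5776 = 0.0431.

0.0431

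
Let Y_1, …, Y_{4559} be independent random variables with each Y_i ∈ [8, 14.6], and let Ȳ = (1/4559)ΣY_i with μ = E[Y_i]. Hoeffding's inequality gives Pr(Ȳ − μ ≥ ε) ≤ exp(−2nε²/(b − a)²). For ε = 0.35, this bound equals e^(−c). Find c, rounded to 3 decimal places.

25.642

c = 2nε²/(b − a)² = 2·4559·0.35² / 6.6² = 25.6418.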